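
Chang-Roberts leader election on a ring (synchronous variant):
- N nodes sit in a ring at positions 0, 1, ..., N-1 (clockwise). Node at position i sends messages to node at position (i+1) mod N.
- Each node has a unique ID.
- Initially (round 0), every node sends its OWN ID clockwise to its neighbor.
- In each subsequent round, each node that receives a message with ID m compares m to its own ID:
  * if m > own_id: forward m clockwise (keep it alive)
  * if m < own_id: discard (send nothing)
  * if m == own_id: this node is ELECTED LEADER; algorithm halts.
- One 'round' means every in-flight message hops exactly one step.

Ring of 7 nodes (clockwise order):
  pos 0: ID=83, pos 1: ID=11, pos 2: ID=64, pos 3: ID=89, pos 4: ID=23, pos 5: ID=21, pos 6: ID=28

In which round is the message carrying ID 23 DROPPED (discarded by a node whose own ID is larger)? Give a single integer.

Round 1: pos1(id11) recv 83: fwd; pos2(id64) recv 11: drop; pos3(id89) recv 64: drop; pos4(id23) recv 89: fwd; pos5(id21) recv 23: fwd; pos6(id28) recv 21: drop; pos0(id83) recv 28: drop
Round 2: pos2(id64) recv 83: fwd; pos5(id21) recv 89: fwd; pos6(id28) recv 23: drop
Round 3: pos3(id89) recv 83: drop; pos6(id28) recv 89: fwd
Round 4: pos0(id83) recv 89: fwd
Round 5: pos1(id11) recv 89: fwd
Round 6: pos2(id64) recv 89: fwd
Round 7: pos3(id89) recv 89: ELECTED
Message ID 23 originates at pos 4; dropped at pos 6 in round 2

Answer: 2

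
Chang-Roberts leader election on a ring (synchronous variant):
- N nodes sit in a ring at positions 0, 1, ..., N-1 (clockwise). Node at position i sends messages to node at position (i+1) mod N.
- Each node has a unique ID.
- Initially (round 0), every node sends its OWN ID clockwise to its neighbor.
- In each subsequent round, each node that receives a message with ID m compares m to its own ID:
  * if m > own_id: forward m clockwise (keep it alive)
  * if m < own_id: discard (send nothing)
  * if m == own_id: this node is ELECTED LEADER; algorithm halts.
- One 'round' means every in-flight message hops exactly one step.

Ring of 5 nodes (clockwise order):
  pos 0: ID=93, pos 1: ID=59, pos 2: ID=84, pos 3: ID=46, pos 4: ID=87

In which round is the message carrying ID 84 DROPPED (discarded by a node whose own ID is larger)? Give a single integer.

Round 1: pos1(id59) recv 93: fwd; pos2(id84) recv 59: drop; pos3(id46) recv 84: fwd; pos4(id87) recv 46: drop; pos0(id93) recv 87: drop
Round 2: pos2(id84) recv 93: fwd; pos4(id87) recv 84: drop
Round 3: pos3(id46) recv 93: fwd
Round 4: pos4(id87) recv 93: fwd
Round 5: pos0(id93) recv 93: ELECTED
Message ID 84 originates at pos 2; dropped at pos 4 in round 2

Answer: 2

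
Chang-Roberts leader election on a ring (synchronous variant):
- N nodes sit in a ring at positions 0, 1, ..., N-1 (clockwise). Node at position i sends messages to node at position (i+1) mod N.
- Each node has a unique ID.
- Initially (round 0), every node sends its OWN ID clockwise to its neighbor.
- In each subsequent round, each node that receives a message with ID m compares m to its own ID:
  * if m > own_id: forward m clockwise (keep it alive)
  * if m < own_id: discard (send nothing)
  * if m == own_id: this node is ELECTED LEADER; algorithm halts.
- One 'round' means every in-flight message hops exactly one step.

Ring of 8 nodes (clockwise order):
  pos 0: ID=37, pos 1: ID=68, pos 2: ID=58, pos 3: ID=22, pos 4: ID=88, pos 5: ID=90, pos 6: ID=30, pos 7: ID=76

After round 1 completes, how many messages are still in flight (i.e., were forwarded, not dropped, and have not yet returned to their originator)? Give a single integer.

Answer: 4

Derivation:
Round 1: pos1(id68) recv 37: drop; pos2(id58) recv 68: fwd; pos3(id22) recv 58: fwd; pos4(id88) recv 22: drop; pos5(id90) recv 88: drop; pos6(id30) recv 90: fwd; pos7(id76) recv 30: drop; pos0(id37) recv 76: fwd
After round 1: 4 messages still in flight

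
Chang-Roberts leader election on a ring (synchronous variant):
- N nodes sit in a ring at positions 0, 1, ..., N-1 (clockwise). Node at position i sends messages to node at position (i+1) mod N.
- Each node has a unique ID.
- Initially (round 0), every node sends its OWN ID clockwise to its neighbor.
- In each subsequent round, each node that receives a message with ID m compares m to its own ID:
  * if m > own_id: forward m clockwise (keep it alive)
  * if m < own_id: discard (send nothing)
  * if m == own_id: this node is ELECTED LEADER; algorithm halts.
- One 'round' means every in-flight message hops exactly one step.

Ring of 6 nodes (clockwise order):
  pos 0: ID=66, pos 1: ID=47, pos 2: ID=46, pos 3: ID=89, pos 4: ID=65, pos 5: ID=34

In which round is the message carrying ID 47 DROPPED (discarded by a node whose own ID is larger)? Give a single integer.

Answer: 2

Derivation:
Round 1: pos1(id47) recv 66: fwd; pos2(id46) recv 47: fwd; pos3(id89) recv 46: drop; pos4(id65) recv 89: fwd; pos5(id34) recv 65: fwd; pos0(id66) recv 34: drop
Round 2: pos2(id46) recv 66: fwd; pos3(id89) recv 47: drop; pos5(id34) recv 89: fwd; pos0(id66) recv 65: drop
Round 3: pos3(id89) recv 66: drop; pos0(id66) recv 89: fwd
Round 4: pos1(id47) recv 89: fwd
Round 5: pos2(id46) recv 89: fwd
Round 6: pos3(id89) recv 89: ELECTED
Message ID 47 originates at pos 1; dropped at pos 3 in round 2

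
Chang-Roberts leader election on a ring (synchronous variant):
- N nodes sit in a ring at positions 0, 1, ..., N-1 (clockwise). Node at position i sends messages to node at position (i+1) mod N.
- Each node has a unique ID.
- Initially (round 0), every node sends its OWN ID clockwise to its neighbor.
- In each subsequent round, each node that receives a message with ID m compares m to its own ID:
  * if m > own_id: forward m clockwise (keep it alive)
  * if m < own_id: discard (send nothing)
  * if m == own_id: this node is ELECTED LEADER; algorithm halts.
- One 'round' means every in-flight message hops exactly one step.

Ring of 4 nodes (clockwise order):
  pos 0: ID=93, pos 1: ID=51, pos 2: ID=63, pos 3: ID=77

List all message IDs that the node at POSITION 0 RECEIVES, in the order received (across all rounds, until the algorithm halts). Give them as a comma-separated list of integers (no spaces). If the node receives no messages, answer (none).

Answer: 77,93

Derivation:
Round 1: pos1(id51) recv 93: fwd; pos2(id63) recv 51: drop; pos3(id77) recv 63: drop; pos0(id93) recv 77: drop
Round 2: pos2(id63) recv 93: fwd
Round 3: pos3(id77) recv 93: fwd
Round 4: pos0(id93) recv 93: ELECTED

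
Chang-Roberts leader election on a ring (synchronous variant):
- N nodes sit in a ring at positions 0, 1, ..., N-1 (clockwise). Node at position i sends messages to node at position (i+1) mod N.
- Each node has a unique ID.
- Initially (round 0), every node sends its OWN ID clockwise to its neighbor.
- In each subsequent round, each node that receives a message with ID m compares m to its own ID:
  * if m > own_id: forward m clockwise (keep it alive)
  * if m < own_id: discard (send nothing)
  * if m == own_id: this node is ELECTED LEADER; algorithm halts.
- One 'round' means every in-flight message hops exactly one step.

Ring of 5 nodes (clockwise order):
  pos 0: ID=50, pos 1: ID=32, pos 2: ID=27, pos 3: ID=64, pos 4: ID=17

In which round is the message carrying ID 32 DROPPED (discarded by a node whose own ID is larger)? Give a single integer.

Answer: 2

Derivation:
Round 1: pos1(id32) recv 50: fwd; pos2(id27) recv 32: fwd; pos3(id64) recv 27: drop; pos4(id17) recv 64: fwd; pos0(id50) recv 17: drop
Round 2: pos2(id27) recv 50: fwd; pos3(id64) recv 32: drop; pos0(id50) recv 64: fwd
Round 3: pos3(id64) recv 50: drop; pos1(id32) recv 64: fwd
Round 4: pos2(id27) recv 64: fwd
Round 5: pos3(id64) recv 64: ELECTED
Message ID 32 originates at pos 1; dropped at pos 3 in round 2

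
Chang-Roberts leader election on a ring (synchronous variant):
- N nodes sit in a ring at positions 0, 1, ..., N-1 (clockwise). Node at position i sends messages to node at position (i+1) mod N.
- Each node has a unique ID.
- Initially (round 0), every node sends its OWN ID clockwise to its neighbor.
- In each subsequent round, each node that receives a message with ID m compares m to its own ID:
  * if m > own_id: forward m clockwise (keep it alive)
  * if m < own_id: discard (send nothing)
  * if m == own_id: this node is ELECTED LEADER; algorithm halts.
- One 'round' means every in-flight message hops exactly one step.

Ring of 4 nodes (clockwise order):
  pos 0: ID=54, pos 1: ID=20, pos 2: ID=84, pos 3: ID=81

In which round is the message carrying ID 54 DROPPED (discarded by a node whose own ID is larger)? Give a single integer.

Answer: 2

Derivation:
Round 1: pos1(id20) recv 54: fwd; pos2(id84) recv 20: drop; pos3(id81) recv 84: fwd; pos0(id54) recv 81: fwd
Round 2: pos2(id84) recv 54: drop; pos0(id54) recv 84: fwd; pos1(id20) recv 81: fwd
Round 3: pos1(id20) recv 84: fwd; pos2(id84) recv 81: drop
Round 4: pos2(id84) recv 84: ELECTED
Message ID 54 originates at pos 0; dropped at pos 2 in round 2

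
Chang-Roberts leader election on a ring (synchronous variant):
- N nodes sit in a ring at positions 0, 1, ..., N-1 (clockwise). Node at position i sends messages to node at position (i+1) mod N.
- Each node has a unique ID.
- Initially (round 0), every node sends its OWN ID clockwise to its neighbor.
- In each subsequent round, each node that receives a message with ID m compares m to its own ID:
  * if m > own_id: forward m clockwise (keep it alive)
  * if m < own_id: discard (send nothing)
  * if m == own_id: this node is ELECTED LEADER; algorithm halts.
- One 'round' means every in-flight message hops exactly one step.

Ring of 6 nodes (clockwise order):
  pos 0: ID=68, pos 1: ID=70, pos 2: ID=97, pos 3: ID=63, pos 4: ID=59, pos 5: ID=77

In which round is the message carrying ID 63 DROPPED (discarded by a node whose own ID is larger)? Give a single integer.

Round 1: pos1(id70) recv 68: drop; pos2(id97) recv 70: drop; pos3(id63) recv 97: fwd; pos4(id59) recv 63: fwd; pos5(id77) recv 59: drop; pos0(id68) recv 77: fwd
Round 2: pos4(id59) recv 97: fwd; pos5(id77) recv 63: drop; pos1(id70) recv 77: fwd
Round 3: pos5(id77) recv 97: fwd; pos2(id97) recv 77: drop
Round 4: pos0(id68) recv 97: fwd
Round 5: pos1(id70) recv 97: fwd
Round 6: pos2(id97) recv 97: ELECTED
Message ID 63 originates at pos 3; dropped at pos 5 in round 2

Answer: 2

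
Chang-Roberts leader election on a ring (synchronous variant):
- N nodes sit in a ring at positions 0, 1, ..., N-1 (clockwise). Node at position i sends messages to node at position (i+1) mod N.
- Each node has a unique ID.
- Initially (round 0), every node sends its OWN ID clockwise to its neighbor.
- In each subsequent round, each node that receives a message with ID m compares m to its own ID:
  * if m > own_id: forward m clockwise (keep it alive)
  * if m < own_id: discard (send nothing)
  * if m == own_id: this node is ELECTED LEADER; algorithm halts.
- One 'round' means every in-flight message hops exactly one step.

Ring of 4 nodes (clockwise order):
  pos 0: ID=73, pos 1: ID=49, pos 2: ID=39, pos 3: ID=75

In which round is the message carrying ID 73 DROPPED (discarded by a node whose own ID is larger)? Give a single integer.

Answer: 3

Derivation:
Round 1: pos1(id49) recv 73: fwd; pos2(id39) recv 49: fwd; pos3(id75) recv 39: drop; pos0(id73) recv 75: fwd
Round 2: pos2(id39) recv 73: fwd; pos3(id75) recv 49: drop; pos1(id49) recv 75: fwd
Round 3: pos3(id75) recv 73: drop; pos2(id39) recv 75: fwd
Round 4: pos3(id75) recv 75: ELECTED
Message ID 73 originates at pos 0; dropped at pos 3 in round 3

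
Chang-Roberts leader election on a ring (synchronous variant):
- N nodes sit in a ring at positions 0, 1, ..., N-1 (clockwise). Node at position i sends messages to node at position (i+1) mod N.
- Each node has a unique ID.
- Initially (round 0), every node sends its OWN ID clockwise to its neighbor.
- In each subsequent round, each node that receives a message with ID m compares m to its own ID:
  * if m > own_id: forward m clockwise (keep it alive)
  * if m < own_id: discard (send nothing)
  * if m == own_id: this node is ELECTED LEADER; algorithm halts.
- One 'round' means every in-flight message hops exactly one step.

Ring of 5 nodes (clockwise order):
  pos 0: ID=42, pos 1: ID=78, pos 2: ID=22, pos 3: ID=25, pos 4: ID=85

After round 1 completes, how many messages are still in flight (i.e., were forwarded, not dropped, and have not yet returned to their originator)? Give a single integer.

Answer: 2

Derivation:
Round 1: pos1(id78) recv 42: drop; pos2(id22) recv 78: fwd; pos3(id25) recv 22: drop; pos4(id85) recv 25: drop; pos0(id42) recv 85: fwd
After round 1: 2 messages still in flight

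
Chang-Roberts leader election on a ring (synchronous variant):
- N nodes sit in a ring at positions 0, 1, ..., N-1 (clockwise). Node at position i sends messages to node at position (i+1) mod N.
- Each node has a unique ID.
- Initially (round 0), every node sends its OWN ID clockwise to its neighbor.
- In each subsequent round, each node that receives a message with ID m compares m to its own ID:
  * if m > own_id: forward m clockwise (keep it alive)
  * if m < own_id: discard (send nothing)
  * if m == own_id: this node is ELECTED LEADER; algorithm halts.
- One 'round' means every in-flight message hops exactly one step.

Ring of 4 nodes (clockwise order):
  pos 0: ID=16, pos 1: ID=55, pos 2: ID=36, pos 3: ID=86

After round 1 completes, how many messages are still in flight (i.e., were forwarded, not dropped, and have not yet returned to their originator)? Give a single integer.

Answer: 2

Derivation:
Round 1: pos1(id55) recv 16: drop; pos2(id36) recv 55: fwd; pos3(id86) recv 36: drop; pos0(id16) recv 86: fwd
After round 1: 2 messages still in flight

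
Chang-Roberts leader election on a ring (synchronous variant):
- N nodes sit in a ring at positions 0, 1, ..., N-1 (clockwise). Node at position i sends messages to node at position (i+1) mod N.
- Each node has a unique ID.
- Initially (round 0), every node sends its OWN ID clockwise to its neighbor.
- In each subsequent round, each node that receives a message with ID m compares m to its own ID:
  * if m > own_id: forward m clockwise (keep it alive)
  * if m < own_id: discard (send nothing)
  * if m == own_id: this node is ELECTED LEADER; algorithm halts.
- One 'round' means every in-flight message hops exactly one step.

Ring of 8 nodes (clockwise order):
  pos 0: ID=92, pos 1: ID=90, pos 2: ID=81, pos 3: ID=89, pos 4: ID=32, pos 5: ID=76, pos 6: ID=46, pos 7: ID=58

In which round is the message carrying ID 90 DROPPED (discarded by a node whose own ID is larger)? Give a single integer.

Answer: 7

Derivation:
Round 1: pos1(id90) recv 92: fwd; pos2(id81) recv 90: fwd; pos3(id89) recv 81: drop; pos4(id32) recv 89: fwd; pos5(id76) recv 32: drop; pos6(id46) recv 76: fwd; pos7(id58) recv 46: drop; pos0(id92) recv 58: drop
Round 2: pos2(id81) recv 92: fwd; pos3(id89) recv 90: fwd; pos5(id76) recv 89: fwd; pos7(id58) recv 76: fwd
Round 3: pos3(id89) recv 92: fwd; pos4(id32) recv 90: fwd; pos6(id46) recv 89: fwd; pos0(id92) recv 76: drop
Round 4: pos4(id32) recv 92: fwd; pos5(id76) recv 90: fwd; pos7(id58) recv 89: fwd
Round 5: pos5(id76) recv 92: fwd; pos6(id46) recv 90: fwd; pos0(id92) recv 89: drop
Round 6: pos6(id46) recv 92: fwd; pos7(id58) recv 90: fwd
Round 7: pos7(id58) recv 92: fwd; pos0(id92) recv 90: drop
Round 8: pos0(id92) recv 92: ELECTED
Message ID 90 originates at pos 1; dropped at pos 0 in round 7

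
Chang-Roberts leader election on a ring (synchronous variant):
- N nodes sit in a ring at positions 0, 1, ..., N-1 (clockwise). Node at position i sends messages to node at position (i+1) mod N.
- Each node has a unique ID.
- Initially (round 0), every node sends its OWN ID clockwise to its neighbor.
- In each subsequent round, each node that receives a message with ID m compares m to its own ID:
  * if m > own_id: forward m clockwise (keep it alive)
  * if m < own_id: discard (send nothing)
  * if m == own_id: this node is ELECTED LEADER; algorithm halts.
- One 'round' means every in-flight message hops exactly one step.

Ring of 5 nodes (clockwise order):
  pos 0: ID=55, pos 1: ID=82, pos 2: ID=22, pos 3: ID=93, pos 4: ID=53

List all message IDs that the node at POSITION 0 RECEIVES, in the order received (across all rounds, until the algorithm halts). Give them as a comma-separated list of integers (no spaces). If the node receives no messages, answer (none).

Answer: 53,93

Derivation:
Round 1: pos1(id82) recv 55: drop; pos2(id22) recv 82: fwd; pos3(id93) recv 22: drop; pos4(id53) recv 93: fwd; pos0(id55) recv 53: drop
Round 2: pos3(id93) recv 82: drop; pos0(id55) recv 93: fwd
Round 3: pos1(id82) recv 93: fwd
Round 4: pos2(id22) recv 93: fwd
Round 5: pos3(id93) recv 93: ELECTED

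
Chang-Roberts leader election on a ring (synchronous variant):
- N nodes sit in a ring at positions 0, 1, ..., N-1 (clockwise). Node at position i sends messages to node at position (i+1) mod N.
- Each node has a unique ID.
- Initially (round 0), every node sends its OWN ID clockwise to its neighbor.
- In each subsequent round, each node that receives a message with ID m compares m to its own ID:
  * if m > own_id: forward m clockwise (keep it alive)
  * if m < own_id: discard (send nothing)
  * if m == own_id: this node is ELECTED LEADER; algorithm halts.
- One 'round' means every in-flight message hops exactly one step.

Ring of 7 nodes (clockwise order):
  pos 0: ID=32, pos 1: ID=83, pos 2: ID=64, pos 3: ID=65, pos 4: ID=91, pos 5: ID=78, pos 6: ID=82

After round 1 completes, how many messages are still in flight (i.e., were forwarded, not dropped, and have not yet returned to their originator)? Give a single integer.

Round 1: pos1(id83) recv 32: drop; pos2(id64) recv 83: fwd; pos3(id65) recv 64: drop; pos4(id91) recv 65: drop; pos5(id78) recv 91: fwd; pos6(id82) recv 78: drop; pos0(id32) recv 82: fwd
After round 1: 3 messages still in flight

Answer: 3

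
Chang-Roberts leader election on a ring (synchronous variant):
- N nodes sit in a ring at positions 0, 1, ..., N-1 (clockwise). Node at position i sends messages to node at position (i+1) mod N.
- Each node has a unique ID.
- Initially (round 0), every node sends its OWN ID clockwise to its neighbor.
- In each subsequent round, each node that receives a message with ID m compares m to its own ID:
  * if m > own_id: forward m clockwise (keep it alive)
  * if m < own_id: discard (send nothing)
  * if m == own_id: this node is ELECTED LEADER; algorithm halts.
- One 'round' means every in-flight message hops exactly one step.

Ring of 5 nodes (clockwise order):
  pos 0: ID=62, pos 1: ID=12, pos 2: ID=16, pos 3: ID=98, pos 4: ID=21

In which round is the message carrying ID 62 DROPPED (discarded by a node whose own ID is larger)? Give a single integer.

Answer: 3

Derivation:
Round 1: pos1(id12) recv 62: fwd; pos2(id16) recv 12: drop; pos3(id98) recv 16: drop; pos4(id21) recv 98: fwd; pos0(id62) recv 21: drop
Round 2: pos2(id16) recv 62: fwd; pos0(id62) recv 98: fwd
Round 3: pos3(id98) recv 62: drop; pos1(id12) recv 98: fwd
Round 4: pos2(id16) recv 98: fwd
Round 5: pos3(id98) recv 98: ELECTED
Message ID 62 originates at pos 0; dropped at pos 3 in round 3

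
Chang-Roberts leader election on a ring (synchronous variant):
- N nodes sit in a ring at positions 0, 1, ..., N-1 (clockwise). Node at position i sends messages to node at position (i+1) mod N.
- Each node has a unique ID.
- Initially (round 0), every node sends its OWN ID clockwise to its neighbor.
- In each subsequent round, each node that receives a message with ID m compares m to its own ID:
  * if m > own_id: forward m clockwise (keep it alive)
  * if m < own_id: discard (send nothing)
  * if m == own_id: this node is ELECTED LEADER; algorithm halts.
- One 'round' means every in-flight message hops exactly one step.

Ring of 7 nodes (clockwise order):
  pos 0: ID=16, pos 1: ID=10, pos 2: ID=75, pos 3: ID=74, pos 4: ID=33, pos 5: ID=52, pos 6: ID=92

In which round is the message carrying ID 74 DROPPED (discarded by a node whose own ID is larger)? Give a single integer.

Answer: 3

Derivation:
Round 1: pos1(id10) recv 16: fwd; pos2(id75) recv 10: drop; pos3(id74) recv 75: fwd; pos4(id33) recv 74: fwd; pos5(id52) recv 33: drop; pos6(id92) recv 52: drop; pos0(id16) recv 92: fwd
Round 2: pos2(id75) recv 16: drop; pos4(id33) recv 75: fwd; pos5(id52) recv 74: fwd; pos1(id10) recv 92: fwd
Round 3: pos5(id52) recv 75: fwd; pos6(id92) recv 74: drop; pos2(id75) recv 92: fwd
Round 4: pos6(id92) recv 75: drop; pos3(id74) recv 92: fwd
Round 5: pos4(id33) recv 92: fwd
Round 6: pos5(id52) recv 92: fwd
Round 7: pos6(id92) recv 92: ELECTED
Message ID 74 originates at pos 3; dropped at pos 6 in round 3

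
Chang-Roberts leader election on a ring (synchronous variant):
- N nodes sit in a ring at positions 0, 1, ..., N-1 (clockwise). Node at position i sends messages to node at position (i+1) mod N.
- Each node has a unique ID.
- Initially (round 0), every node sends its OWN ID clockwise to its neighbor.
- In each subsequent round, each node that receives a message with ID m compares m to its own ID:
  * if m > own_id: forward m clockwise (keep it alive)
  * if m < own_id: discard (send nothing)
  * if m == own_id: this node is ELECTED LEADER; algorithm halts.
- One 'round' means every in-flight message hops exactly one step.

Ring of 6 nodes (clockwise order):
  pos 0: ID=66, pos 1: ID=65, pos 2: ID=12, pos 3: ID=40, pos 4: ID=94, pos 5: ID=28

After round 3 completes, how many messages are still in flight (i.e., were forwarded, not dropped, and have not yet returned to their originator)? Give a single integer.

Round 1: pos1(id65) recv 66: fwd; pos2(id12) recv 65: fwd; pos3(id40) recv 12: drop; pos4(id94) recv 40: drop; pos5(id28) recv 94: fwd; pos0(id66) recv 28: drop
Round 2: pos2(id12) recv 66: fwd; pos3(id40) recv 65: fwd; pos0(id66) recv 94: fwd
Round 3: pos3(id40) recv 66: fwd; pos4(id94) recv 65: drop; pos1(id65) recv 94: fwd
After round 3: 2 messages still in flight

Answer: 2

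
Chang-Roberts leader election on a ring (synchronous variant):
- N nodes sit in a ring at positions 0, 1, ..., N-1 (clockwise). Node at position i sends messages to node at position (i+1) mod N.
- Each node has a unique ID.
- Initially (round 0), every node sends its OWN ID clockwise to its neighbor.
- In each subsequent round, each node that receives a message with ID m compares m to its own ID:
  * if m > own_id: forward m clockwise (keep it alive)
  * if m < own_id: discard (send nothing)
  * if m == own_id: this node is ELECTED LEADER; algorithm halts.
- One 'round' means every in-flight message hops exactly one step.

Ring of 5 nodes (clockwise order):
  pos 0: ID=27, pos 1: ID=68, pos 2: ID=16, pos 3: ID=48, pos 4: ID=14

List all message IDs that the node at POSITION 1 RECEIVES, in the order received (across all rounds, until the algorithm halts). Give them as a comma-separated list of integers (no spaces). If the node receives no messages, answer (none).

Round 1: pos1(id68) recv 27: drop; pos2(id16) recv 68: fwd; pos3(id48) recv 16: drop; pos4(id14) recv 48: fwd; pos0(id27) recv 14: drop
Round 2: pos3(id48) recv 68: fwd; pos0(id27) recv 48: fwd
Round 3: pos4(id14) recv 68: fwd; pos1(id68) recv 48: drop
Round 4: pos0(id27) recv 68: fwd
Round 5: pos1(id68) recv 68: ELECTED

Answer: 27,48,68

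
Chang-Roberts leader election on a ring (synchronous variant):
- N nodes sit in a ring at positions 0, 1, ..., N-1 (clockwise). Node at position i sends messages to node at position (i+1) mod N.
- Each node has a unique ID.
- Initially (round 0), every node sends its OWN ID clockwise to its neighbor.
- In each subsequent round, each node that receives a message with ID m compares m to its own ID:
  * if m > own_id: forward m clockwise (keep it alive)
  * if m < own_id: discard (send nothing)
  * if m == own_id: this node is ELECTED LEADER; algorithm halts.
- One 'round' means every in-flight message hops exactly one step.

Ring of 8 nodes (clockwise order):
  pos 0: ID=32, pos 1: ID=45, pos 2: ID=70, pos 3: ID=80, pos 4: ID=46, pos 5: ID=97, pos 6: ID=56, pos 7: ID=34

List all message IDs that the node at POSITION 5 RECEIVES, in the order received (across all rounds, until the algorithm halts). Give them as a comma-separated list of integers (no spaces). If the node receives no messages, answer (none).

Round 1: pos1(id45) recv 32: drop; pos2(id70) recv 45: drop; pos3(id80) recv 70: drop; pos4(id46) recv 80: fwd; pos5(id97) recv 46: drop; pos6(id56) recv 97: fwd; pos7(id34) recv 56: fwd; pos0(id32) recv 34: fwd
Round 2: pos5(id97) recv 80: drop; pos7(id34) recv 97: fwd; pos0(id32) recv 56: fwd; pos1(id45) recv 34: drop
Round 3: pos0(id32) recv 97: fwd; pos1(id45) recv 56: fwd
Round 4: pos1(id45) recv 97: fwd; pos2(id70) recv 56: drop
Round 5: pos2(id70) recv 97: fwd
Round 6: pos3(id80) recv 97: fwd
Round 7: pos4(id46) recv 97: fwd
Round 8: pos5(id97) recv 97: ELECTED

Answer: 46,80,97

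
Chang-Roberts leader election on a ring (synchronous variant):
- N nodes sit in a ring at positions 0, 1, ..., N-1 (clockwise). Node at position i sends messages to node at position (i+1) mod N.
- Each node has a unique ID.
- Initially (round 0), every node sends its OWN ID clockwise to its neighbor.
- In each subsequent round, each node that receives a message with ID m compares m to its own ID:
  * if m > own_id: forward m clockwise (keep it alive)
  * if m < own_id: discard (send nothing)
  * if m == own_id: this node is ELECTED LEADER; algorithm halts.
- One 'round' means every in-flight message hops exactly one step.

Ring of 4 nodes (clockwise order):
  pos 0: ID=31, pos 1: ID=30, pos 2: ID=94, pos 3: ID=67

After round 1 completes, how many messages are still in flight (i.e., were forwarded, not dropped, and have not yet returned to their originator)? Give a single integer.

Round 1: pos1(id30) recv 31: fwd; pos2(id94) recv 30: drop; pos3(id67) recv 94: fwd; pos0(id31) recv 67: fwd
After round 1: 3 messages still in flight

Answer: 3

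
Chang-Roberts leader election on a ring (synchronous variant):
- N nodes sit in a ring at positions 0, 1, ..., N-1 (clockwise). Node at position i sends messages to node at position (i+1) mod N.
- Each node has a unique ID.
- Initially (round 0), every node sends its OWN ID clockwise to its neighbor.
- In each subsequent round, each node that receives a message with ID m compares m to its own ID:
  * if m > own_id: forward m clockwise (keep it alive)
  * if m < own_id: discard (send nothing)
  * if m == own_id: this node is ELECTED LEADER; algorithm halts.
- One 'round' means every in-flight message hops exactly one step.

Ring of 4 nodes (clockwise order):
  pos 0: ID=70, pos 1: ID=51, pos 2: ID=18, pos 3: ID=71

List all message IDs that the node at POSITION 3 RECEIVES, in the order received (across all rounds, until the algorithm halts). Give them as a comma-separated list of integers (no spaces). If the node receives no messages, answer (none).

Answer: 18,51,70,71

Derivation:
Round 1: pos1(id51) recv 70: fwd; pos2(id18) recv 51: fwd; pos3(id71) recv 18: drop; pos0(id70) recv 71: fwd
Round 2: pos2(id18) recv 70: fwd; pos3(id71) recv 51: drop; pos1(id51) recv 71: fwd
Round 3: pos3(id71) recv 70: drop; pos2(id18) recv 71: fwd
Round 4: pos3(id71) recv 71: ELECTED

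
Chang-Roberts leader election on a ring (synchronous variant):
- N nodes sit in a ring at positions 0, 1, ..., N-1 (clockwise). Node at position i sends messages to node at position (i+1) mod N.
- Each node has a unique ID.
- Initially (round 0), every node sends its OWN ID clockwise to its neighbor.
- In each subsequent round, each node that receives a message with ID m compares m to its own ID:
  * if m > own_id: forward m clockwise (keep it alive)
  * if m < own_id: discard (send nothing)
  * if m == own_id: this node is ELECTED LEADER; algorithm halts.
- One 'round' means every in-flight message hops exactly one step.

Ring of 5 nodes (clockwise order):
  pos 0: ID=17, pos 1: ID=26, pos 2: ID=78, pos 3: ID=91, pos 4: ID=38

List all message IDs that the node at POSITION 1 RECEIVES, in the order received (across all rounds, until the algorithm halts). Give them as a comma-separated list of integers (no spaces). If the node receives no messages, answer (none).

Round 1: pos1(id26) recv 17: drop; pos2(id78) recv 26: drop; pos3(id91) recv 78: drop; pos4(id38) recv 91: fwd; pos0(id17) recv 38: fwd
Round 2: pos0(id17) recv 91: fwd; pos1(id26) recv 38: fwd
Round 3: pos1(id26) recv 91: fwd; pos2(id78) recv 38: drop
Round 4: pos2(id78) recv 91: fwd
Round 5: pos3(id91) recv 91: ELECTED

Answer: 17,38,91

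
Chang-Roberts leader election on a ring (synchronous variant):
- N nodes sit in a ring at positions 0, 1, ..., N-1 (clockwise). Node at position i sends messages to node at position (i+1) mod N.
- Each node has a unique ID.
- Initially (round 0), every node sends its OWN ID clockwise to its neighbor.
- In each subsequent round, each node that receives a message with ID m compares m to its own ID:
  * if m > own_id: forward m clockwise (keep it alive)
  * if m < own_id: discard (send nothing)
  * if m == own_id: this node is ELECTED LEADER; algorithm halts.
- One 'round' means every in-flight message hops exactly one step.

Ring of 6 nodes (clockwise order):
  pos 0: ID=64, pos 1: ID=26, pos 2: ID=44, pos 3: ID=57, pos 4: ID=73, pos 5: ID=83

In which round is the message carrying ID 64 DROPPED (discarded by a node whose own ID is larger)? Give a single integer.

Answer: 4

Derivation:
Round 1: pos1(id26) recv 64: fwd; pos2(id44) recv 26: drop; pos3(id57) recv 44: drop; pos4(id73) recv 57: drop; pos5(id83) recv 73: drop; pos0(id64) recv 83: fwd
Round 2: pos2(id44) recv 64: fwd; pos1(id26) recv 83: fwd
Round 3: pos3(id57) recv 64: fwd; pos2(id44) recv 83: fwd
Round 4: pos4(id73) recv 64: drop; pos3(id57) recv 83: fwd
Round 5: pos4(id73) recv 83: fwd
Round 6: pos5(id83) recv 83: ELECTED
Message ID 64 originates at pos 0; dropped at pos 4 in round 4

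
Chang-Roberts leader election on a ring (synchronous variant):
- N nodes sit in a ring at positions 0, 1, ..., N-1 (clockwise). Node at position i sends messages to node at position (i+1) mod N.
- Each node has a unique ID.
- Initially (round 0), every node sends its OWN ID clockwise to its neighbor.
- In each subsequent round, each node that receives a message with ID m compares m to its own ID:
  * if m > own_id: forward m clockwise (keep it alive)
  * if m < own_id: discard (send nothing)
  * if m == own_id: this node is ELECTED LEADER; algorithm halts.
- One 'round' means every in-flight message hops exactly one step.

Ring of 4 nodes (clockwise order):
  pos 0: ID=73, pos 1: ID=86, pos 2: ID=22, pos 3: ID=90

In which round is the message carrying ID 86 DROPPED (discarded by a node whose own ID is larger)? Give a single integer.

Answer: 2

Derivation:
Round 1: pos1(id86) recv 73: drop; pos2(id22) recv 86: fwd; pos3(id90) recv 22: drop; pos0(id73) recv 90: fwd
Round 2: pos3(id90) recv 86: drop; pos1(id86) recv 90: fwd
Round 3: pos2(id22) recv 90: fwd
Round 4: pos3(id90) recv 90: ELECTED
Message ID 86 originates at pos 1; dropped at pos 3 in round 2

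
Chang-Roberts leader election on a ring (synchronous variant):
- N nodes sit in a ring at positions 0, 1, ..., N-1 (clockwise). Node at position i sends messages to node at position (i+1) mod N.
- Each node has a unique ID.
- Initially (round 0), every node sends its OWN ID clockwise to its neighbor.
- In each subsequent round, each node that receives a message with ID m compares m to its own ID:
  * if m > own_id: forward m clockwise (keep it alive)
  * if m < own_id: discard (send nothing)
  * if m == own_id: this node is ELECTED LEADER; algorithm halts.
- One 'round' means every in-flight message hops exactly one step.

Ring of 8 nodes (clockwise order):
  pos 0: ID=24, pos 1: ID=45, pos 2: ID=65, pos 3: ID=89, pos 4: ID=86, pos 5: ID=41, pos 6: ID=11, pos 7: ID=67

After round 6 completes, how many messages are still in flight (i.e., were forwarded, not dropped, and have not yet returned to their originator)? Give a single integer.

Answer: 2

Derivation:
Round 1: pos1(id45) recv 24: drop; pos2(id65) recv 45: drop; pos3(id89) recv 65: drop; pos4(id86) recv 89: fwd; pos5(id41) recv 86: fwd; pos6(id11) recv 41: fwd; pos7(id67) recv 11: drop; pos0(id24) recv 67: fwd
Round 2: pos5(id41) recv 89: fwd; pos6(id11) recv 86: fwd; pos7(id67) recv 41: drop; pos1(id45) recv 67: fwd
Round 3: pos6(id11) recv 89: fwd; pos7(id67) recv 86: fwd; pos2(id65) recv 67: fwd
Round 4: pos7(id67) recv 89: fwd; pos0(id24) recv 86: fwd; pos3(id89) recv 67: drop
Round 5: pos0(id24) recv 89: fwd; pos1(id45) recv 86: fwd
Round 6: pos1(id45) recv 89: fwd; pos2(id65) recv 86: fwd
After round 6: 2 messages still in flight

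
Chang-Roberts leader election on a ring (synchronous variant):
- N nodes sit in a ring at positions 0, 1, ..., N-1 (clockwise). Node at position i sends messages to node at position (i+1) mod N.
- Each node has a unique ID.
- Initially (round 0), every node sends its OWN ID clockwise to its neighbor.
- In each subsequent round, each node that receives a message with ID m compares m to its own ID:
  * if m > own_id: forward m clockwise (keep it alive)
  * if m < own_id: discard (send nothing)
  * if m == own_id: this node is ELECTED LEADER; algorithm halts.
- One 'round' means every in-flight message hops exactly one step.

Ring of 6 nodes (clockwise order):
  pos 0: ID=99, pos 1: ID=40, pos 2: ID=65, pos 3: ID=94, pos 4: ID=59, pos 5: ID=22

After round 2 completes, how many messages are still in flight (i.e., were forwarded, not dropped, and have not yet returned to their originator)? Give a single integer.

Answer: 2

Derivation:
Round 1: pos1(id40) recv 99: fwd; pos2(id65) recv 40: drop; pos3(id94) recv 65: drop; pos4(id59) recv 94: fwd; pos5(id22) recv 59: fwd; pos0(id99) recv 22: drop
Round 2: pos2(id65) recv 99: fwd; pos5(id22) recv 94: fwd; pos0(id99) recv 59: drop
After round 2: 2 messages still in flight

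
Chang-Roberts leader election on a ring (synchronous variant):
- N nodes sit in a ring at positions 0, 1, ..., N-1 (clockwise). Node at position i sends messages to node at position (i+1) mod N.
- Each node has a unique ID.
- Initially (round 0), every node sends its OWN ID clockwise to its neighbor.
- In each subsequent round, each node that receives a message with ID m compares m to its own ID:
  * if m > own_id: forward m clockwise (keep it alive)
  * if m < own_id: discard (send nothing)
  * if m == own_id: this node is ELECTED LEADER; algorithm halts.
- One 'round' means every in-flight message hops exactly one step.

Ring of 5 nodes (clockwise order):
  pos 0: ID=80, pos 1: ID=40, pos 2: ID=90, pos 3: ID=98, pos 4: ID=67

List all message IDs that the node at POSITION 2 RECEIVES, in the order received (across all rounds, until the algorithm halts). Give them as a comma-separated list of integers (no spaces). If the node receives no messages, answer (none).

Answer: 40,80,98

Derivation:
Round 1: pos1(id40) recv 80: fwd; pos2(id90) recv 40: drop; pos3(id98) recv 90: drop; pos4(id67) recv 98: fwd; pos0(id80) recv 67: drop
Round 2: pos2(id90) recv 80: drop; pos0(id80) recv 98: fwd
Round 3: pos1(id40) recv 98: fwd
Round 4: pos2(id90) recv 98: fwd
Round 5: pos3(id98) recv 98: ELECTED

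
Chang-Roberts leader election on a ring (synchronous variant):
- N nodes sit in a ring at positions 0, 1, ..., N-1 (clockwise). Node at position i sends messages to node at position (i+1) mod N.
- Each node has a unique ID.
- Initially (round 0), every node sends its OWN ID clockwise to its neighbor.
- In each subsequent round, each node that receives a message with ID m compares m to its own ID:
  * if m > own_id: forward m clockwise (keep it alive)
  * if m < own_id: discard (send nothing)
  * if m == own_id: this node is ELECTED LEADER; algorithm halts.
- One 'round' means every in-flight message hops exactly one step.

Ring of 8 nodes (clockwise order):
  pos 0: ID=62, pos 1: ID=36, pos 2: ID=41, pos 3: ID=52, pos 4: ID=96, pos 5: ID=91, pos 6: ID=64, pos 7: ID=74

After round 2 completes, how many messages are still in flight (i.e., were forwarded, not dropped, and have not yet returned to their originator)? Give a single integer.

Answer: 4

Derivation:
Round 1: pos1(id36) recv 62: fwd; pos2(id41) recv 36: drop; pos3(id52) recv 41: drop; pos4(id96) recv 52: drop; pos5(id91) recv 96: fwd; pos6(id64) recv 91: fwd; pos7(id74) recv 64: drop; pos0(id62) recv 74: fwd
Round 2: pos2(id41) recv 62: fwd; pos6(id64) recv 96: fwd; pos7(id74) recv 91: fwd; pos1(id36) recv 74: fwd
After round 2: 4 messages still in flight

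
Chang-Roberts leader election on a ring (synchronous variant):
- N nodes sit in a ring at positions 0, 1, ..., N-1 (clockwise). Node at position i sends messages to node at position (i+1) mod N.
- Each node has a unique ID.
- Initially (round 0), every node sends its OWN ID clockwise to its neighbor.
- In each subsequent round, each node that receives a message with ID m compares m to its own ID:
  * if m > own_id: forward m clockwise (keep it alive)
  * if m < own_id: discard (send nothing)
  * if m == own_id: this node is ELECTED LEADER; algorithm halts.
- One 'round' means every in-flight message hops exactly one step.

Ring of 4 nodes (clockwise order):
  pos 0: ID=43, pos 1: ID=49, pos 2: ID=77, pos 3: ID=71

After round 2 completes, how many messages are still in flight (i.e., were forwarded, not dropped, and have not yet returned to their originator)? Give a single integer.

Answer: 2

Derivation:
Round 1: pos1(id49) recv 43: drop; pos2(id77) recv 49: drop; pos3(id71) recv 77: fwd; pos0(id43) recv 71: fwd
Round 2: pos0(id43) recv 77: fwd; pos1(id49) recv 71: fwd
After round 2: 2 messages still in flight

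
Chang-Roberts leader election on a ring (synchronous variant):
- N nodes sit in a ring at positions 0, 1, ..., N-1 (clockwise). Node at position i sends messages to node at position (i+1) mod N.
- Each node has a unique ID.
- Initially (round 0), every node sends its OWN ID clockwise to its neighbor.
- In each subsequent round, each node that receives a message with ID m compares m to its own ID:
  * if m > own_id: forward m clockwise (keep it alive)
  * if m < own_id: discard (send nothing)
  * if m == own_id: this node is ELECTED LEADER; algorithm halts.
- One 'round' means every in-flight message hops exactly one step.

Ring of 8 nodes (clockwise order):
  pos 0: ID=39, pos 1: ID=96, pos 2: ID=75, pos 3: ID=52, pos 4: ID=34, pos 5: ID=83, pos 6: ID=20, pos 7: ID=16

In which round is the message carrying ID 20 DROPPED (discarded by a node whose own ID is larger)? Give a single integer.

Round 1: pos1(id96) recv 39: drop; pos2(id75) recv 96: fwd; pos3(id52) recv 75: fwd; pos4(id34) recv 52: fwd; pos5(id83) recv 34: drop; pos6(id20) recv 83: fwd; pos7(id16) recv 20: fwd; pos0(id39) recv 16: drop
Round 2: pos3(id52) recv 96: fwd; pos4(id34) recv 75: fwd; pos5(id83) recv 52: drop; pos7(id16) recv 83: fwd; pos0(id39) recv 20: drop
Round 3: pos4(id34) recv 96: fwd; pos5(id83) recv 75: drop; pos0(id39) recv 83: fwd
Round 4: pos5(id83) recv 96: fwd; pos1(id96) recv 83: drop
Round 5: pos6(id20) recv 96: fwd
Round 6: pos7(id16) recv 96: fwd
Round 7: pos0(id39) recv 96: fwd
Round 8: pos1(id96) recv 96: ELECTED
Message ID 20 originates at pos 6; dropped at pos 0 in round 2

Answer: 2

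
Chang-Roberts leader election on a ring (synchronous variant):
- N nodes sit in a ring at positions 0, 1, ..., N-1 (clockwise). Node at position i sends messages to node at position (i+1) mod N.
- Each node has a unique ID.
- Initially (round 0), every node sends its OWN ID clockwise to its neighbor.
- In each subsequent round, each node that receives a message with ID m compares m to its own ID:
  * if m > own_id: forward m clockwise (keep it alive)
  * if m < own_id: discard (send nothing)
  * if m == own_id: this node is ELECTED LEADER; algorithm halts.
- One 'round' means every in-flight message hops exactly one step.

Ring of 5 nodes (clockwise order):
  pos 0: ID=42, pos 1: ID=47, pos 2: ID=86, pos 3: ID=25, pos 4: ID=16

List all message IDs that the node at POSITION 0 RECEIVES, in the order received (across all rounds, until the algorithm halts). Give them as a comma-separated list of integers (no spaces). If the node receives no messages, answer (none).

Answer: 16,25,86

Derivation:
Round 1: pos1(id47) recv 42: drop; pos2(id86) recv 47: drop; pos3(id25) recv 86: fwd; pos4(id16) recv 25: fwd; pos0(id42) recv 16: drop
Round 2: pos4(id16) recv 86: fwd; pos0(id42) recv 25: drop
Round 3: pos0(id42) recv 86: fwd
Round 4: pos1(id47) recv 86: fwd
Round 5: pos2(id86) recv 86: ELECTED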